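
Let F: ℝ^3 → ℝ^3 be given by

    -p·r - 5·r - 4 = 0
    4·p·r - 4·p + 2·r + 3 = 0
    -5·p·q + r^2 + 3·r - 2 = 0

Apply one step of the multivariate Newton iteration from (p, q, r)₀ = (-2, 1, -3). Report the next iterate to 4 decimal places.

(-1.1364, 1.3909, -0.4697)

At (-2, 1, -3): F = (5.0000, 29.0000, 8.0000).
Jacobian J = [[-r, 0, -p - 5], [4·r - 4, 0, 4·p + 2], [-5·q, -5·p, 2·r + 3]].
At the point, J = [[3.0000, 0.0000, -3.0000], [-16.0000, 0.0000, -6.0000], [-5.0000, 10.0000, -3.0000]] (det J = 660.0000).
Solving J·Δ = −F gives Δ = (0.8636, 0.3909, 2.5303).
Then the next iterate is (p, q, r)₁ = (-1.1364, 1.3909, -0.4697).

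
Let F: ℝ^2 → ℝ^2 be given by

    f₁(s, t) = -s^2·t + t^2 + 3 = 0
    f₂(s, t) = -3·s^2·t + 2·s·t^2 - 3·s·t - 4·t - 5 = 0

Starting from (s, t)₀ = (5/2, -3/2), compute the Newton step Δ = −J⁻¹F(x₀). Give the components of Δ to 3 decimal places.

(-3.839, -1.531)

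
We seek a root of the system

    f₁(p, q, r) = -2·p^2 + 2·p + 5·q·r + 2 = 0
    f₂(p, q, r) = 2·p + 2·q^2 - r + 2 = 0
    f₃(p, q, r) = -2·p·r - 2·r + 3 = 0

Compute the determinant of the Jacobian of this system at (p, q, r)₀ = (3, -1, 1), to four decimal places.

-190.0000

J = [[-4·p + 2, 5·r, 5·q], [2, 4·q, -1], [-2·r, 0, -2·p - 2]].
At the point, J = [[-10.0000, 5.0000, -5.0000], [2.0000, -4.0000, -1.0000], [-2.0000, 0.0000, -8.0000]].
det J = -190.0000.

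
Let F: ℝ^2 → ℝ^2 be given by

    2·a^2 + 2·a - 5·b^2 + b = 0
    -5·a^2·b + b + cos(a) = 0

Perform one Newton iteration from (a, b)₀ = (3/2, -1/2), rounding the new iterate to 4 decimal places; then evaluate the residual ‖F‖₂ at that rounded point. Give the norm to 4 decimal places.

1.9357

At (3/2, -1/2): F = (5.7500, 5.195737).
Jacobian J = [[4·a + 2, -10·b + 1], [-10·a·b - sin(a), -5·a^2 + 1]].
At the point, J = [[8.0000, 6.0000], [6.502505, -10.2500]] (det J = -121.015030).
Solving J·Δ = −F gives Δ = (-0.7446, 0.0345).
Then the next iterate is (a, b)₁ = (0.7554, -0.4655).
Re-evaluating at (0.7554, -0.4655): F = (1.103107, 1.590637), so ‖F‖₂ = 1.9357.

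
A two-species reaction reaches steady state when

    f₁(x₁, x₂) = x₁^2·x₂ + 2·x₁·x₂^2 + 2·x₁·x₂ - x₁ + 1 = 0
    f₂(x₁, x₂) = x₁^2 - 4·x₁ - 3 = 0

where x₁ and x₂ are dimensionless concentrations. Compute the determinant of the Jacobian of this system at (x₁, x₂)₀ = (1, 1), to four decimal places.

14.0000

J = [[2·x₁·x₂ + 2·x₂^2 + 2·x₂ - 1, x₁^2 + 4·x₁·x₂ + 2·x₁], [2·x₁ - 4, 0]].
At the point, J = [[5.0000, 7.0000], [-2.0000, 0.0000]].
det J = 14.0000.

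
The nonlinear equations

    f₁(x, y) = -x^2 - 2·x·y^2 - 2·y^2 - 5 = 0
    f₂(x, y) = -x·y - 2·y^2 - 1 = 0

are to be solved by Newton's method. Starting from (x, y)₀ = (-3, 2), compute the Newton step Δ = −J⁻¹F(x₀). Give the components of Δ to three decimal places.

At (-3, 2): F = (2.000, -3.000).
Jacobian J = [[-2·x - 2·y^2, -4·x·y - 4·y], [-y, -x - 4·y]].
At the point, J = [[-2.000, 16.000], [-2.000, -5.000]] (det J = 42.000).
Solving J·Δ = −F gives Δ = (-0.905, -0.238).

(-0.905, -0.238)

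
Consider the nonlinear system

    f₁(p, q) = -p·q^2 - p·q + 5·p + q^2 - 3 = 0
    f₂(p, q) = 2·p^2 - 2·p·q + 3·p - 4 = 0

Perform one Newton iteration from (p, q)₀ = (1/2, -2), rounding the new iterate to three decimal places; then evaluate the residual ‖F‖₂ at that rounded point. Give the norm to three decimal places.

0.974

At (1/2, -2): F = (2.500, 0.000).
Jacobian J = [[-q^2 - q + 5, -2·p·q - p + 2·q], [4·p - 2·q + 3, -2·p]].
At the point, J = [[3.000, -2.500], [9.000, -1.000]] (det J = 19.500).
Solving J·Δ = −F gives Δ = (0.128, 1.154).
Then the next iterate is (p, q)₁ = (0.628, -0.846).
Re-evaluating at (0.628, -0.846): F = (0.93753, -0.26466), so ‖F‖₂ = 0.974.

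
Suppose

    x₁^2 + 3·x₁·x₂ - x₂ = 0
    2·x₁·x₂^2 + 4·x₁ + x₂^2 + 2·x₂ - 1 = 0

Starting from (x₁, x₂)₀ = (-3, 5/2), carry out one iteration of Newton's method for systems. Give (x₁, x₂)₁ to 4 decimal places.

(-2.8123, 0.9282)

At (-3, 5/2): F = (-16.0000, -39.2500).
Jacobian J = [[2·x₁ + 3·x₂, 3·x₁ - 1], [2·x₂^2 + 4, 4·x₁·x₂ + 2·x₂ + 2]].
At the point, J = [[1.5000, -10.0000], [16.5000, -23.0000]] (det J = 130.5000).
Solving J·Δ = −F gives Δ = (0.1877, -1.5718).
Then the next iterate is (x₁, x₂)₁ = (-2.8123, 0.9282).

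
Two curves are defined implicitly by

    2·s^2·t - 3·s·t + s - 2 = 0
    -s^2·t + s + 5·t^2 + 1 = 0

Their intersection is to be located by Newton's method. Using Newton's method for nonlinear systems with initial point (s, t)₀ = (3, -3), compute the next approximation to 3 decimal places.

(2.609, -1.242)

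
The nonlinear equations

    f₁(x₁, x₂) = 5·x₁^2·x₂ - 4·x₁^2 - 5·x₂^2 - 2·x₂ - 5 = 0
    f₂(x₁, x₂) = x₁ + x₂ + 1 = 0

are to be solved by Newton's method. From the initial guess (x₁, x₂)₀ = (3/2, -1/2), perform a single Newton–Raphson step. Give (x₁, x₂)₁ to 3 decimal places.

(0.067, -1.067)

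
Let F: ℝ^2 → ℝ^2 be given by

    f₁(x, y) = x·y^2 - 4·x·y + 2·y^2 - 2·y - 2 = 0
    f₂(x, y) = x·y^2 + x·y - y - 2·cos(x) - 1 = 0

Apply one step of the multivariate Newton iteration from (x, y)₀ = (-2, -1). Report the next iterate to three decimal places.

(-1.183, -0.347)

At (-2, -1): F = (-8.000, 0.83229).
Jacobian J = [[y^2 - 4·y, 2·x·y - 4·x + 4·y - 2], [y^2 + y + 2·sin(x), 2·x·y + x - 1]].
At the point, J = [[5.000, 6.000], [-1.81859, 1.000]] (det J = 15.91157).
Solving J·Δ = −F gives Δ = (0.817, 0.653).
Then the next iterate is (x, y)₁ = (-1.183, -0.347).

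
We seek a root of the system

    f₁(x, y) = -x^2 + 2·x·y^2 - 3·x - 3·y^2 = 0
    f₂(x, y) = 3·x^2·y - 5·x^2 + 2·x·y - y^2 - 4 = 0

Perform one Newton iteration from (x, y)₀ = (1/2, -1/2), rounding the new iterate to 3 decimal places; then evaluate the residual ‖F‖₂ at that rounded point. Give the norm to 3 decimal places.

At (1/2, -1/2): F = (-2.250, -6.375).
Jacobian J = [[-2·x + 2·y^2 - 3, 4·x·y - 6·y], [6·x·y - 10·x + 2·y, 3·x^2 + 2·x - 2·y]].
At the point, J = [[-3.500, 2.000], [-7.500, 2.750]] (det J = 5.375).
Solving J·Δ = −F gives Δ = (-1.221, -1.012).
Then the next iterate is (x, y)₁ = (-0.721, -1.512).
Re-evaluating at (-0.721, -1.512): F = (-8.51189, -9.06304), so ‖F‖₂ = 12.433.

12.433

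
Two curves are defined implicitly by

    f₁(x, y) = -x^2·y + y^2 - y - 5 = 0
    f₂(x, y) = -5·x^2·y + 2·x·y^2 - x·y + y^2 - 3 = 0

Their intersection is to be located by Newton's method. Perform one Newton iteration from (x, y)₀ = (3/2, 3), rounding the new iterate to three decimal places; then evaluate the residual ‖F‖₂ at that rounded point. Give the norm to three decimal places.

17.347

At (3/2, 3): F = (-5.750, -5.250).
Jacobian J = [[-2·x·y, -x^2 + 2·y - 1], [-10·x·y + 2·y^2 - y, -5·x^2 + 4·x·y - x + 2·y]].
At the point, J = [[-9.000, 2.750], [-30.000, 11.250]] (det J = -18.750).
Solving J·Δ = −F gives Δ = (-2.680, -6.680).
Then the next iterate is (x, y)₁ = (-1.180, -3.680).
Re-evaluating at (-1.180, -3.680): F = (17.34643, -0.13990), so ‖F‖₂ = 17.347.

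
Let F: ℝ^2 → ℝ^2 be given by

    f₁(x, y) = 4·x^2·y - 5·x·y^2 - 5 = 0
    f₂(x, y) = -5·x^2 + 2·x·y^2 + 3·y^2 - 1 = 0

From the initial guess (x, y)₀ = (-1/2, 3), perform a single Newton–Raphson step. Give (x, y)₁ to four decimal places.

At (-1/2, 3): F = (20.5000, 15.7500).
Jacobian J = [[8·x·y - 5·y^2, 4·x^2 - 10·x·y], [-10·x + 2·y^2, 4·x·y + 6·y]].
At the point, J = [[-57.0000, 16.0000], [23.0000, 12.0000]] (det J = -1052.0000).
Solving J·Δ = −F gives Δ = (-0.0057, -1.3016).
Then the next iterate is (x, y)₁ = (-0.5057, 1.6984).

(-0.5057, 1.6984)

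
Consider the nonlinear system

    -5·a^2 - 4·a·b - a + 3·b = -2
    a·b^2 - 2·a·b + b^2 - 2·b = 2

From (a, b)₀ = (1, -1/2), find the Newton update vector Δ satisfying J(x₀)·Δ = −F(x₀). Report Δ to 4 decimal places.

(-0.3891, 0.0023)

At (1, -1/2): F = (-3.5000, 0.5000).
Jacobian J = [[-10·a - 4·b - 1, -4·a + 3], [b^2 - 2·b, 2·a·b - 2·a + 2·b - 2]].
At the point, J = [[-9.0000, -1.0000], [1.2500, -6.0000]] (det J = 55.2500).
Solving J·Δ = −F gives Δ = (-0.3891, 0.0023).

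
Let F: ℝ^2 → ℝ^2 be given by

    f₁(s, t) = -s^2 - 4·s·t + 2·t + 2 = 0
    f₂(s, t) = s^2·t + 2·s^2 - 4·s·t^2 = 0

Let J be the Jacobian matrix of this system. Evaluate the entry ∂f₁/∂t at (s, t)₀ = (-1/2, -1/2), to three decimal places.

4.000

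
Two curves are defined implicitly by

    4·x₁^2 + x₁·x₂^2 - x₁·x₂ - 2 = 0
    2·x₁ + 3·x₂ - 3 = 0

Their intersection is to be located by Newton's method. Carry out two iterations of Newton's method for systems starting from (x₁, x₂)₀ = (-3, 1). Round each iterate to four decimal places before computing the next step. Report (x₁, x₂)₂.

(-0.9771, 1.6514)

At (-3, 1): F = (34.0000, -6.0000).
Jacobian J = [[8·x₁ + x₂^2 - x₂, 2·x₁·x₂ - x₁], [2, 3]].
At the point, J = [[-24.0000, -3.0000], [2.0000, 3.0000]] (det J = -66.0000).
Solving J·Δ = −F gives Δ = (1.2727, 1.1515).
Then the next iterate is (x₁, x₂)₁ = (-1.7273, 2.1515).
Round to (-1.7273, 2.1515) and repeat: F = (5.654958, -0.0001), J = [[-11.340948, -5.705272], [2.0000, 3.0000]].
Δ = (0.7502, -0.5001), so (x₁, x₂)₂ = (-0.9771, 1.6514).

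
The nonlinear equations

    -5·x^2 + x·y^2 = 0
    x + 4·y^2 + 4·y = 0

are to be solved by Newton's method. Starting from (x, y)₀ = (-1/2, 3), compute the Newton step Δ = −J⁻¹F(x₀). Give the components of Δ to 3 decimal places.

(0.047, -1.698)

At (-1/2, 3): F = (-5.750, 47.500).
Jacobian J = [[-10·x + y^2, 2·x·y], [1, 8·y + 4]].
At the point, J = [[14.000, -3.000], [1.000, 28.000]] (det J = 395.000).
Solving J·Δ = −F gives Δ = (0.047, -1.698).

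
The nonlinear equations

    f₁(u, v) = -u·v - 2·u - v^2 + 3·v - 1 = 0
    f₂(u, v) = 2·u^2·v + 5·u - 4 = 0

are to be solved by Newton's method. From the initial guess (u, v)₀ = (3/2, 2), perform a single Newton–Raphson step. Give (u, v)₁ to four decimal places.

(1.1429, 0.5714)

At (3/2, 2): F = (-5.0000, 12.5000).
Jacobian J = [[-v - 2, -u - 2·v + 3], [4·u·v + 5, 2·u^2]].
At the point, J = [[-4.0000, -2.5000], [17.0000, 4.5000]] (det J = 24.5000).
Solving J·Δ = −F gives Δ = (-0.3571, -1.4286).
Then the next iterate is (u, v)₁ = (1.1429, 0.5714).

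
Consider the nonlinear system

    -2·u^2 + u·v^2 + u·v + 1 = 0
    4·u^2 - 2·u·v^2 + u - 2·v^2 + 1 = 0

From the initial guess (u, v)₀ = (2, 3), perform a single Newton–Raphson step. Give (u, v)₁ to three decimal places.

At (2, 3): F = (17.000, -35.000).
Jacobian J = [[-4·u + v^2 + v, 2·u·v + u], [8·u - 2·v^2 + 1, -4·u·v - 4·v]].
At the point, J = [[4.000, 14.000], [-1.000, -36.000]] (det J = -130.000).
Solving J·Δ = −F gives Δ = (-0.938, -0.946).
Then the next iterate is (u, v)₁ = (1.062, 2.054).

(1.062, 2.054)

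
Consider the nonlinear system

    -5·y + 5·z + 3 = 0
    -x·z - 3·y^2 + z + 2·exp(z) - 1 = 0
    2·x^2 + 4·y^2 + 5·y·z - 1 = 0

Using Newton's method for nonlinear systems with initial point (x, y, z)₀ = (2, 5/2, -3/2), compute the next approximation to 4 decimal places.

(-0.3156, 1.0110, 0.4110)

At (2, 5/2, -3/2): F = (-17.0000, -17.803740, 13.2500).
Jacobian J = [[0, -5, 5], [-z, -6·y, -x + 2·exp(z) + 1], [4·x, 8·y + 5·z, 5·y]].
At the point, J = [[0.0000, -5.0000, 5.0000], [1.5000, -15.0000, -0.553740], [8.0000, 12.5000, 12.5000]] (det J = 809.649587).
Solving J·Δ = −F gives Δ = (-2.3156, -1.4890, 1.9110).
Then the next iterate is (x, y, z)₁ = (-0.3156, 1.0110, 0.4110).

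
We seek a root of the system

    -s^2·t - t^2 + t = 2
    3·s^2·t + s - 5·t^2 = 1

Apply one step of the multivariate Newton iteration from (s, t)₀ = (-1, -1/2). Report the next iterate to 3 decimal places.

At (-1, -1/2): F = (-2.250, -4.750).
Jacobian J = [[-2·s·t, -s^2 - 2·t + 1], [6·s·t + 1, 3·s^2 - 10·t]].
At the point, J = [[-1.000, 1.000], [4.000, 8.000]] (det J = -12.000).
Solving J·Δ = −F gives Δ = (-1.104, 1.146).
Then the next iterate is (s, t)₁ = (-2.104, 0.646).

(-2.104, 0.646)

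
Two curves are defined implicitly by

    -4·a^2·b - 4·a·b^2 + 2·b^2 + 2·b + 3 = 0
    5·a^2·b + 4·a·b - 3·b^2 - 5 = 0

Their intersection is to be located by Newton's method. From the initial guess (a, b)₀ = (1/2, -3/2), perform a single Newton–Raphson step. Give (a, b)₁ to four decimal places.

At (1/2, -3/2): F = (1.5000, -16.6250).
Jacobian J = [[-8·a·b - 4·b^2, -4·a^2 - 8·a·b + 4·b + 2], [10·a·b + 4·b, 5·a^2 + 4·a - 6·b]].
At the point, J = [[-3.0000, 1.0000], [-13.5000, 12.2500]] (det J = -23.2500).
Solving J·Δ = −F gives Δ = (1.5054, 3.0161).
Then the next iterate is (a, b)₁ = (2.0054, 1.5161).

(2.0054, 1.5161)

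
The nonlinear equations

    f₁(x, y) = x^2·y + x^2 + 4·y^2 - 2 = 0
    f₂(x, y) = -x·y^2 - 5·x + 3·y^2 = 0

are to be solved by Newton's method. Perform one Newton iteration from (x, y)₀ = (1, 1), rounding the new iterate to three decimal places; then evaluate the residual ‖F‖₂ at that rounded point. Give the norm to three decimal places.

At (1, 1): F = (4.000, -3.000).
Jacobian J = [[2·x·y + 2·x, x^2 + 8·y], [-y^2 - 5, -2·x·y + 6·y]].
At the point, J = [[4.000, 9.000], [-6.000, 4.000]] (det J = 70.000).
Solving J·Δ = −F gives Δ = (-0.614, -0.171).
Then the next iterate is (x, y)₁ = (0.386, 0.829).
Re-evaluating at (0.386, 0.829): F = (1.02148, -0.13355), so ‖F‖₂ = 1.030.

1.030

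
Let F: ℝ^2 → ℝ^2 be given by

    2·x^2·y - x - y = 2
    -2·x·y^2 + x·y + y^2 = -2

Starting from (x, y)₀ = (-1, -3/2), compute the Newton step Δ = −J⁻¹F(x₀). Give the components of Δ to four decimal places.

At (-1, -3/2): F = (-2.5000, 10.2500).
Jacobian J = [[4·x·y - 1, 2·x^2 - 1], [-2·y^2 + y, -4·x·y + x + 2·y]].
At the point, J = [[5.0000, 1.0000], [-6.0000, -10.0000]] (det J = -44.0000).
Solving J·Δ = −F gives Δ = (0.3352, 0.8239).

(0.3352, 0.8239)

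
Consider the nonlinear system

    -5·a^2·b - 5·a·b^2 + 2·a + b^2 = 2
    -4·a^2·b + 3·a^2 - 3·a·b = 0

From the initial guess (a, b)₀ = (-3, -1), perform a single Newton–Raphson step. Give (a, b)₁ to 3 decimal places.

At (-3, -1): F = (53.000, 54.000).
Jacobian J = [[-10·a·b - 5·b^2 + 2, -5·a^2 - 10·a·b + 2·b], [-8·a·b + 6·a - 3·b, -4·a^2 - 3·a]].
At the point, J = [[-33.000, -77.000], [-39.000, -27.000]] (det J = -2112.000).
Solving J·Δ = −F gives Δ = (1.291, 0.135).
Then the next iterate is (a, b)₁ = (-1.709, -0.865).

(-1.709, -0.865)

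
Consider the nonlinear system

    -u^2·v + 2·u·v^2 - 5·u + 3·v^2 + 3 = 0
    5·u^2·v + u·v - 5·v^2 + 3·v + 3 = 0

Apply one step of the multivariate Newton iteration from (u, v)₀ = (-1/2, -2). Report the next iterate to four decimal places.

(-1.9526, -0.4791)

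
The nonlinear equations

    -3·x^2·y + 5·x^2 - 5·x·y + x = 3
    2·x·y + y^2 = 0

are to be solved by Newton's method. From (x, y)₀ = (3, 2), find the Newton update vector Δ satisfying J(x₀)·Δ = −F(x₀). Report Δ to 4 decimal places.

(-15.6667, 4.6667)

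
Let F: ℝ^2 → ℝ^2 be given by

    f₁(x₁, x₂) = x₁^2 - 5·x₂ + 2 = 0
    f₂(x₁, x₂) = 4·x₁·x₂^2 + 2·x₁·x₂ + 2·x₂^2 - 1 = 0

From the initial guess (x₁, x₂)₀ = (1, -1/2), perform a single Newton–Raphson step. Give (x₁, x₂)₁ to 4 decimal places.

At (1, -1/2): F = (5.5000, -0.5000).
Jacobian J = [[2·x₁, -5], [4·x₂^2 + 2·x₂, 8·x₁·x₂ + 2·x₁ + 4·x₂]].
At the point, J = [[2.0000, -5.0000], [0.0000, -4.0000]] (det J = -8.0000).
Solving J·Δ = −F gives Δ = (-3.0625, -0.1250).
Then the next iterate is (x₁, x₂)₁ = (-2.0625, -0.6250).

(-2.0625, -0.6250)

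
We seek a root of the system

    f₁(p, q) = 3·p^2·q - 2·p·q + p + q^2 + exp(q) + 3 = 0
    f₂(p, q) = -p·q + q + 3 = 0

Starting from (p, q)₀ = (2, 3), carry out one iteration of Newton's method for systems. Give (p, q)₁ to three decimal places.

At (2, 3): F = (58.08554, 0.000).
Jacobian J = [[6·p·q - 2·q + 1, 3·p^2 - 2·p + 2·q + exp(q)], [-q, -p + 1]].
At the point, J = [[31.000, 34.08554], [-3.000, -1.000]] (det J = 71.25661).
Solving J·Δ = −F gives Δ = (0.815, -2.445).
Then the next iterate is (p, q)₁ = (2.815, 0.555).

(2.815, 0.555)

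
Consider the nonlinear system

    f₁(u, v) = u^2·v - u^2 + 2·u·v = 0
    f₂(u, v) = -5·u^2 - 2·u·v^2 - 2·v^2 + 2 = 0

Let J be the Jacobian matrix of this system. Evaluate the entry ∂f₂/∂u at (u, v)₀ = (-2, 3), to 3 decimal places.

∂f₂/∂u = -10·u - 2·v^2.
At (-2, 3) this is 2.000.

2.000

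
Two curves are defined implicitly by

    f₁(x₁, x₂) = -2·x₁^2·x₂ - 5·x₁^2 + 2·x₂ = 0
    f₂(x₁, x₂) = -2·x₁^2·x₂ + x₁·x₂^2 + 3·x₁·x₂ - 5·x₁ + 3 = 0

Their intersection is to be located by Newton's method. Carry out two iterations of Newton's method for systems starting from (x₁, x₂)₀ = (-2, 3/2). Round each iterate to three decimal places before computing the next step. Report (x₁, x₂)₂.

At (-2, 3/2): F = (-29.000, -12.500).
Jacobian J = [[-4·x₁·x₂ - 10·x₁, -2·x₁^2 + 2], [-4·x₁·x₂ + x₂^2 + 3·x₂ - 5, -2·x₁^2 + 2·x₁·x₂ + 3·x₁]].
At the point, J = [[32.000, -6.000], [13.750, -20.000]] (det J = -557.500).
Solving J·Δ = −F gives Δ = (0.906, -0.002).
Then the next iterate is (x₁, x₂)₁ = (-1.094, 1.498).
Round to (-1.094, 1.498) and repeat: F = (-6.57390, -2.48710), J = [[17.49525, -0.39367], [8.29325, -8.95330]].
Δ = (0.377, 0.072), so (x₁, x₂)₂ = (-0.717, 1.570).

(-0.717, 1.570)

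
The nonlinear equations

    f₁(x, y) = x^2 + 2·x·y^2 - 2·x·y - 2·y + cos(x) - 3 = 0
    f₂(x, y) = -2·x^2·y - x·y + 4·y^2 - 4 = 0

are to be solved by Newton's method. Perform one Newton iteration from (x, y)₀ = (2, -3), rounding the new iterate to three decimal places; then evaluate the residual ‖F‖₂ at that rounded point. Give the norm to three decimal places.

18.487

At (2, -3): F = (54.58385, 62.000).
Jacobian J = [[2·x + 2·y^2 - 2·y - sin(x), 4·x·y - 2·x - 2], [-4·x·y - y, -2·x^2 - x + 8·y]].
At the point, J = [[27.09070, -30.000], [27.000, -34.000]] (det J = -111.08389).
Solving J·Δ = −F gives Δ = (0.037, 1.853).
Then the next iterate is (x, y)₁ = (2.037, -1.147).
Re-evaluating at (2.037, -1.147): F = (13.02654, 13.11753), so ‖F‖₂ = 18.487.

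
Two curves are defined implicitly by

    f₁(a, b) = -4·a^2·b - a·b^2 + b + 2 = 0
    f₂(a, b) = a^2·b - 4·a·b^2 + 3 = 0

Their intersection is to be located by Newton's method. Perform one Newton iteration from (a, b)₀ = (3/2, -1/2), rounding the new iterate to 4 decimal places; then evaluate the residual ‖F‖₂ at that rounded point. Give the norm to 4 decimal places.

At (3/2, -1/2): F = (5.6250, 0.3750).
Jacobian J = [[-8·a·b - b^2, -4·a^2 - 2·a·b + 1], [2·a·b - 4·b^2, a^2 - 8·a·b]].
At the point, J = [[5.7500, -6.5000], [-2.5000, 8.2500]] (det J = 31.1875).
Solving J·Δ = −F gives Δ = (-1.5661, -0.5200).
Then the next iterate is (a, b)₁ = (-0.0661, -1.0200).
Re-evaluating at (-0.0661, -1.0200): F = (1.066597, 3.270625), so ‖F‖₂ = 3.4401.

3.4401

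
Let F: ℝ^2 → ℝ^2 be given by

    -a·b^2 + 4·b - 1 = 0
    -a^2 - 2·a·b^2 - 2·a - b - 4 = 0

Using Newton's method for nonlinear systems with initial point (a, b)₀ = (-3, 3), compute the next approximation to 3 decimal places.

At (-3, 3): F = (38.000, 44.000).
Jacobian J = [[-b^2, -2·a·b + 4], [-2·a - 2·b^2 - 2, -4·a·b - 1]].
At the point, J = [[-9.000, 22.000], [-14.000, 35.000]] (det J = -7.000).
Solving J·Δ = −F gives Δ = (51.714, 19.429).
Then the next iterate is (a, b)₁ = (48.714, 22.429).

(48.714, 22.429)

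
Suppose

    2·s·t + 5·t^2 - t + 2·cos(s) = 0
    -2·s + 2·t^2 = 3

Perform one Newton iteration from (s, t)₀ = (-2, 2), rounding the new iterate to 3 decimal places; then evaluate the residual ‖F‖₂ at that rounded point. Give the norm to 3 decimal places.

3.343

At (-2, 2): F = (9.16771, 9.000).
Jacobian J = [[2·t - 2·sin(s), 2·s + 10·t - 1], [-2, 4·t]].
At the point, J = [[5.81859, 15.000], [-2.000, 8.000]] (det J = 76.54876).
Solving J·Δ = −F gives Δ = (0.805, -0.924).
Then the next iterate is (s, t)₁ = (-1.195, 1.076).
Re-evaluating at (-1.195, 1.076): F = (2.87527, 1.70555), so ‖F‖₂ = 3.343.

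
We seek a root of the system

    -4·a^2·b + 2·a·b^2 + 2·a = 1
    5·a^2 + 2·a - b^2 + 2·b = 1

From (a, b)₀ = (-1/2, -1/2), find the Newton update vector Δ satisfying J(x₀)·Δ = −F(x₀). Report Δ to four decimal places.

(3.5000, 4.1667)

At (-1/2, -1/2): F = (-1.7500, -2.0000).
Jacobian J = [[-8·a·b + 2·b^2 + 2, -4·a^2 + 4·a·b], [10·a + 2, -2·b + 2]].
At the point, J = [[0.5000, 0.0000], [-3.0000, 3.0000]] (det J = 1.5000).
Solving J·Δ = −F gives Δ = (3.5000, 4.1667).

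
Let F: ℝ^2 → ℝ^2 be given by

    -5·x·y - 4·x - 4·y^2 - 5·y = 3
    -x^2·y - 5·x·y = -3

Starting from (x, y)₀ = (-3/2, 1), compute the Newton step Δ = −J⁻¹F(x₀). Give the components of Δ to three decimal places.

At (-3/2, 1): F = (1.500, 8.250).
Jacobian J = [[-5·y - 4, -5·x - 8·y - 5], [-2·x·y - 5·y, -x^2 - 5·x]].
At the point, J = [[-9.000, -5.500], [-2.000, 5.250]] (det J = -58.250).
Solving J·Δ = −F gives Δ = (0.914, -1.223).

(0.914, -1.223)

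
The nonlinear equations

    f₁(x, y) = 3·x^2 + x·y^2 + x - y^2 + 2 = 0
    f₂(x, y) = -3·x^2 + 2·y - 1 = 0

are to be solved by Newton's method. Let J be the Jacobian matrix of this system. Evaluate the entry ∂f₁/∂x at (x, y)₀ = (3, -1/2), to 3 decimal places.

∂f₁/∂x = 6·x + y^2 + 1.
At (3, -1/2) this is 19.250.

19.250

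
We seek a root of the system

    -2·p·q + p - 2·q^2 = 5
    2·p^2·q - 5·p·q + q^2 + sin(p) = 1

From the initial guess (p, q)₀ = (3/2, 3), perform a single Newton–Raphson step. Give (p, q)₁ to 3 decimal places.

(4.447, -0.016)

At (3/2, 3): F = (-30.500, -0.00251).
Jacobian J = [[-2·q + 1, -2·p - 4·q], [4·p·q - 5·q + cos(p), 2·p^2 - 5·p + 2·q]].
At the point, J = [[-5.000, -15.000], [3.07074, 3.000]] (det J = 31.06106).
Solving J·Δ = −F gives Δ = (2.947, -3.016).
Then the next iterate is (p, q)₁ = (4.447, -0.016).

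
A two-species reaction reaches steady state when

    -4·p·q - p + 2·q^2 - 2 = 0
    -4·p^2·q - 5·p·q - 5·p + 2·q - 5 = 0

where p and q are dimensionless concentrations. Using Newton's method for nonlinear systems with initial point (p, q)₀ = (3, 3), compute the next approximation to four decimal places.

(1.2308, 2.9137)

At (3, 3): F = (-23.0000, -167.0000).
Jacobian J = [[-4·q - 1, -4·p + 4·q], [-8·p·q - 5·q - 5, -4·p^2 - 5·p + 2]].
At the point, J = [[-13.0000, 0.0000], [-92.0000, -49.0000]] (det J = 637.0000).
Solving J·Δ = −F gives Δ = (-1.7692, -0.0863).
Then the next iterate is (p, q)₁ = (1.2308, 2.9137).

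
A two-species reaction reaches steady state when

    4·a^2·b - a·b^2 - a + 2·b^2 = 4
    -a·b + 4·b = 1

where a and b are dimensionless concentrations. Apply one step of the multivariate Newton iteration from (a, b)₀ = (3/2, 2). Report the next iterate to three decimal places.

(1.612, 0.489)

At (3/2, 2): F = (14.500, 4.000).
Jacobian J = [[8·a·b - b^2 - 1, 4·a^2 - 2·a·b + 4·b], [-b, -a + 4]].
At the point, J = [[19.000, 11.000], [-2.000, 2.500]] (det J = 69.500).
Solving J·Δ = −F gives Δ = (0.112, -1.511).
Then the next iterate is (a, b)₁ = (1.612, 0.489).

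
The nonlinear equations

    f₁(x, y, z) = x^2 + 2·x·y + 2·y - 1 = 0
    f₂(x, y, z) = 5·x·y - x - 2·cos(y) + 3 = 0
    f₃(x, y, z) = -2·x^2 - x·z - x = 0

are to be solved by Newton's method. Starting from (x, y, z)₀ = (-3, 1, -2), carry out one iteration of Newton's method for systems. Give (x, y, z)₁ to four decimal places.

At (-3, 1, -2): F = (4.0000, -10.080605, -21.0000).
Jacobian J = [[2·x + 2·y, 2·x + 2, 0], [5·y - 1, 5·x + 2·sin(y), 0], [-4·x - z - 1, 0, -x]].
At the point, J = [[-4.0000, -4.0000, 0.0000], [4.0000, -13.317058, 0.0000], [13.0000, 0.0000, 3.0000]] (det J = 207.804696).
Solving J·Δ = −F gives Δ = (1.3511, -0.3511, 1.1451).
Then the next iterate is (x, y, z)₁ = (-1.6489, 0.6489, -0.8549).

(-1.6489, 0.6489, -0.8549)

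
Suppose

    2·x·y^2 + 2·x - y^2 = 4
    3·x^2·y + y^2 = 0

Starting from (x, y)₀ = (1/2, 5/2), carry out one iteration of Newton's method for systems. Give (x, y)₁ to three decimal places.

(0.707, 0.817)

At (1/2, 5/2): F = (-3.000, 8.125).
Jacobian J = [[2·y^2 + 2, 4·x·y - 2·y], [6·x·y, 3·x^2 + 2·y]].
At the point, J = [[14.500, 0.000], [7.500, 5.750]] (det J = 83.375).
Solving J·Δ = −F gives Δ = (0.207, -1.683).
Then the next iterate is (x, y)₁ = (0.707, 0.817).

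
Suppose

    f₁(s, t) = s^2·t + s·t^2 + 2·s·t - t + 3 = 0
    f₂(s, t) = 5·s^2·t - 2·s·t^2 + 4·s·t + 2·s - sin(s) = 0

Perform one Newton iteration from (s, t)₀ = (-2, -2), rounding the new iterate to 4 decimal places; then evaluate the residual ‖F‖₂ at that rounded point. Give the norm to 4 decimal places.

1.6939

At (-2, -2): F = (-3.0000, -11.090703).
Jacobian J = [[2·s·t + t^2 + 2·t, s^2 + 2·s·t + 2·s - 1], [10·s·t - 2·t^2 + 4·t - cos(s) + 2, 5·s^2 - 4·s·t + 4·s]].
At the point, J = [[8.0000, 7.0000], [26.416147, -4.0000]] (det J = -216.913028).
Solving J·Δ = −F gives Δ = (0.4132, -0.0437).
Then the next iterate is (s, t)₁ = (-1.5868, -2.0437).
Re-evaluating at (-1.5868, -2.0437): F = (-0.243919, -1.676261), so ‖F‖₂ = 1.6939.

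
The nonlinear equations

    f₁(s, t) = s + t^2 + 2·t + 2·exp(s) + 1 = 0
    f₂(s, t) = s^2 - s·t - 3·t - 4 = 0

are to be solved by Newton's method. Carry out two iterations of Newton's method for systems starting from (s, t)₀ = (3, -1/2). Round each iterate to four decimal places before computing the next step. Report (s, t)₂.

(0.9027, -0.9287)

At (3, -1/2): F = (43.421074, 8.0000).
Jacobian J = [[2·exp(s) + 1, 2·t + 2], [2·s - t, -s - 3]].
At the point, J = [[41.171074, 1.0000], [6.5000, -6.0000]] (det J = -253.526443).
Solving J·Δ = −F gives Δ = (-1.0592, 0.1859).
Then the next iterate is (s, t)₁ = (1.9408, -0.3141).
Round to (1.9408, -0.3141) and repeat: F = (16.339899, 1.318610), J = [[14.928640, 1.3718], [4.1957, -4.9408]].
Δ = (-1.0381, -0.6146), so (s, t)₂ = (0.9027, -0.9287).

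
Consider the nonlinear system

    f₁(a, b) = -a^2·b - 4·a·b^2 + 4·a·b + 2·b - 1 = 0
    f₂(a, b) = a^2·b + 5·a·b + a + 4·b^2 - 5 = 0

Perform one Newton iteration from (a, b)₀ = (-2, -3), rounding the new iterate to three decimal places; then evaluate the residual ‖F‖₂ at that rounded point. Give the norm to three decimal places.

28.378

At (-2, -3): F = (101.000, 47.000).
Jacobian J = [[-2·a·b - 4·b^2 + 4·b, -a^2 - 8·a·b + 4·a + 2], [2·a·b + 5·b + 1, a^2 + 5·a + 8·b]].
At the point, J = [[-60.000, -58.000], [-2.000, -30.000]] (det J = 1684.000).
Solving J·Δ = −F gives Δ = (0.181, 1.555).
Then the next iterate is (a, b)₁ = (-1.819, -1.445).
Re-evaluating at (-1.819, -1.445): F = (26.59745, 9.89422), so ‖F‖₂ = 28.378.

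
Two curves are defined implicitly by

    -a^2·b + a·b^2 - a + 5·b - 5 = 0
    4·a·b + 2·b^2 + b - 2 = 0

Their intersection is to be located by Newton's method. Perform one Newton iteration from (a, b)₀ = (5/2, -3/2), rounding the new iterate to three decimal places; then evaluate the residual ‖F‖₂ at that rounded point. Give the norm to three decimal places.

At (5/2, -3/2): F = (0.000, -14.000).
Jacobian J = [[-2·a·b + b^2 - 1, -a^2 + 2·a·b + 5], [4·b, 4·a + 4·b + 1]].
At the point, J = [[8.750, -8.750], [-6.000, 5.000]] (det J = -8.750).
Solving J·Δ = −F gives Δ = (-14.000, -14.000).
Then the next iterate is (a, b)₁ = (-11.500, -15.500).
Re-evaluating at (-11.500, -15.500): F = (-784.000, 1176.000), so ‖F‖₂ = 1413.376.

1413.376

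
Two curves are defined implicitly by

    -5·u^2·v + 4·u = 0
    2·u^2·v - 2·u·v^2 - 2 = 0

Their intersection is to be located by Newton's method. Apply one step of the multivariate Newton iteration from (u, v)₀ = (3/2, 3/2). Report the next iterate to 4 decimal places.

(1.3025, 0.8581)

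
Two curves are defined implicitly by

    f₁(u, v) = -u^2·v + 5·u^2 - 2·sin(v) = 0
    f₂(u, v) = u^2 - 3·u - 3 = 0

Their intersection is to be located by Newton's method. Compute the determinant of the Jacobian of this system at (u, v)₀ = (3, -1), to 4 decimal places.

30.2418

J = [[-2·u·v + 10·u, -u^2 - 2·cos(v)], [2·u - 3, 0]].
At the point, J = [[36.0000, -10.080605], [3.0000, 0.0000]].
det J = 30.2418.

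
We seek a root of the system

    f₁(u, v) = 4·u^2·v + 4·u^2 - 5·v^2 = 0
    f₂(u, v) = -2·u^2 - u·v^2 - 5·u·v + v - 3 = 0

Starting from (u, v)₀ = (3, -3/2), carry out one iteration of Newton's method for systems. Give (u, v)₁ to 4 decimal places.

(1.7866, -1.2120)

At (3, -3/2): F = (-29.2500, -6.7500).
Jacobian J = [[8·u·v + 8·u, 4·u^2 - 10·v], [-4·u - v^2 - 5·v, -2·u·v - 5·u + 1]].
At the point, J = [[-12.0000, 51.0000], [-6.7500, -5.0000]] (det J = 404.2500).
Solving J·Δ = −F gives Δ = (-1.2134, 0.2880).
Then the next iterate is (u, v)₁ = (1.7866, -1.2120).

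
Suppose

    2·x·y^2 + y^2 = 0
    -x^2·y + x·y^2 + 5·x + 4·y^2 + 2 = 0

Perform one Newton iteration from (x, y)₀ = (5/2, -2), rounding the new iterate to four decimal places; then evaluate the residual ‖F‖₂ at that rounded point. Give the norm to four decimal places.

At (5/2, -2): F = (24.0000, 53.0000).
Jacobian J = [[2·y^2, 4·x·y + 2·y], [-2·x·y + y^2 + 5, -x^2 + 2·x·y + 8·y]].
At the point, J = [[8.0000, -24.0000], [19.0000, -32.2500]] (det J = 198.0000).
Solving J·Δ = −F gives Δ = (-2.5152, 0.1616).
Then the next iterate is (x, y)₁ = (-0.0152, -1.8384).
Re-evaluating at (-0.0152, -1.8384): F = (3.276971, 15.391911), so ‖F‖₂ = 15.7369.

15.7369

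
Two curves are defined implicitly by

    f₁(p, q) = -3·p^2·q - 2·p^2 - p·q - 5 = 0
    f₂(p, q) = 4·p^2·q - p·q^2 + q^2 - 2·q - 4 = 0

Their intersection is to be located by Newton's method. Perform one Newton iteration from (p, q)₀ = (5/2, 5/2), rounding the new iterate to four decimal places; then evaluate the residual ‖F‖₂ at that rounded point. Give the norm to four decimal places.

208.2304

At (5/2, 5/2): F = (-70.6250, 44.1250).
Jacobian J = [[-6·p·q - 4·p - q, -3·p^2 - p], [8·p·q - q^2, 4·p^2 - 2·p·q + 2·q - 2]].
At the point, J = [[-50.0000, -21.2500], [43.7500, 15.5000]] (det J = 154.6875).
Solving J·Δ = −F gives Δ = (1.0152, -5.7121).
Then the next iterate is (p, q)₁ = (3.5152, -3.2121).
Re-evaluating at (3.5152, -3.2121): F = (100.650116, -182.289532), so ‖F‖₂ = 208.2304.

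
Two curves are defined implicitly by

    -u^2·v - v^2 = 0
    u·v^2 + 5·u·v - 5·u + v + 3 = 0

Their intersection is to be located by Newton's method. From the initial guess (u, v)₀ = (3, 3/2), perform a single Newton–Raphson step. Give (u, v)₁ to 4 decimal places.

(1.9955, 0.9408)

At (3, 3/2): F = (-15.7500, 18.7500).
Jacobian J = [[-2·u·v, -u^2 - 2·v], [v^2 + 5·v - 5, 2·u·v + 5·u + 1]].
At the point, J = [[-9.0000, -12.0000], [4.7500, 25.0000]] (det J = -168.0000).
Solving J·Δ = −F gives Δ = (-1.0045, -0.5592).
Then the next iterate is (u, v)₁ = (1.9955, 0.9408).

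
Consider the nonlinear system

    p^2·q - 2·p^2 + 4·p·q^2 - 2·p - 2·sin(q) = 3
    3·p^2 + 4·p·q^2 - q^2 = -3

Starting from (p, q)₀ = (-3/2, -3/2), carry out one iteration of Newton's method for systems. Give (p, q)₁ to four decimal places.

At (-3/2, -3/2): F = (-19.380010, -6.0000).
Jacobian J = [[2·p·q - 4·p + 4·q^2 - 2, p^2 + 8·p·q - 2·cos(q)], [6·p + 4·q^2, 8·p·q - 2·q]].
At the point, J = [[17.5000, 20.108526], [0.0000, 21.0000]] (det J = 367.5000).
Solving J·Δ = −F gives Δ = (0.7791, 0.2857).
Then the next iterate is (p, q)₁ = (-0.7209, -1.2143).

(-0.7209, -1.2143)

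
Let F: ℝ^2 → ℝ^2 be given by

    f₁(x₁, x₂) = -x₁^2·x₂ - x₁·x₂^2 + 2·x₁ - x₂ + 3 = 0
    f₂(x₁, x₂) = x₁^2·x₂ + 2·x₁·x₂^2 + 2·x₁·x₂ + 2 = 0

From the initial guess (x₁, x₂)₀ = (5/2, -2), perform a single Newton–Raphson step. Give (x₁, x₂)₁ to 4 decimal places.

At (5/2, -2): F = (12.5000, -0.5000).
Jacobian J = [[-2·x₁·x₂ - x₂^2 + 2, -x₁^2 - 2·x₁·x₂ - 1], [2·x₁·x₂ + 2·x₂^2 + 2·x₂, x₁^2 + 4·x₁·x₂ + 2·x₁]].
At the point, J = [[8.0000, 2.7500], [-6.0000, -8.7500]] (det J = -53.5000).
Solving J·Δ = −F gives Δ = (-2.0187, 1.3271).
Then the next iterate is (x₁, x₂)₁ = (0.4813, -0.6729).

(0.4813, -0.6729)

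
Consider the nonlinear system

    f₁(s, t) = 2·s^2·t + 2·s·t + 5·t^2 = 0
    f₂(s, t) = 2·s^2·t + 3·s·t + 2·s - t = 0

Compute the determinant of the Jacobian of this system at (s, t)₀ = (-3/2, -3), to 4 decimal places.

J = [[4·s·t + 2·t, 2·s^2 + 2·s + 10·t], [4·s·t + 3·t + 2, 2·s^2 + 3·s - 1]].
At the point, J = [[12.0000, -28.5000], [11.0000, -1.0000]].
det J = 301.5000.

301.5000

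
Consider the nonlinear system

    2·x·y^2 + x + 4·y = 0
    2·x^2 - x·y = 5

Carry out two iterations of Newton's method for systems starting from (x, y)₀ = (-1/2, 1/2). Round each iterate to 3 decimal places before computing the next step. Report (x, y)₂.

At (-1/2, 1/2): F = (1.250, -4.250).
Jacobian J = [[2·y^2 + 1, 4·x·y + 4], [4·x - y, -x]].
At the point, J = [[1.500, 3.000], [-2.500, 0.500]] (det J = 8.250).
Solving J·Δ = −F gives Δ = (-1.621, 0.394).
Then the next iterate is (x, y)₁ = (-2.121, 0.894).
Round to (-2.121, 0.894) and repeat: F = (-1.93536, 5.89346), J = [[2.59847, -3.58470], [-9.378, 2.121]].
Δ = (0.606, -0.101), so (x, y)₂ = (-1.515, 0.793).

(-1.515, 0.793)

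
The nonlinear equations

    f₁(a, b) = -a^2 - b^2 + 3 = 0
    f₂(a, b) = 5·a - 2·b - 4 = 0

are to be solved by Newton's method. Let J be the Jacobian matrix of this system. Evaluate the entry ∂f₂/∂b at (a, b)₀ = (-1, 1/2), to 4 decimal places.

-2.0000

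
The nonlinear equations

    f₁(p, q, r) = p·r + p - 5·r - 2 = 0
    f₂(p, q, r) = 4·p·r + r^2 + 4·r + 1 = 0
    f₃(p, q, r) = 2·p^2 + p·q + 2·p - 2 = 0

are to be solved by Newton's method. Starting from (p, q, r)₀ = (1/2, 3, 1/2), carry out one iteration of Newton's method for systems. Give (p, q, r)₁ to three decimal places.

(0.865, -4.115, -0.212)

At (1/2, 3, 1/2): F = (-3.750, 4.250, 1.000).
Jacobian J = [[r + 1, 0, p - 5], [4·r, 0, 4·p + 2·r + 4], [4·p + q + 2, p, 0]].
At the point, J = [[1.500, 0.000, -4.500], [2.000, 0.000, 7.000], [7.000, 0.500, 0.000]] (det J = -9.750).
Solving J·Δ = −F gives Δ = (0.365, -7.115, -0.712).
Then the next iterate is (p, q, r)₁ = (0.865, -4.115, -0.212).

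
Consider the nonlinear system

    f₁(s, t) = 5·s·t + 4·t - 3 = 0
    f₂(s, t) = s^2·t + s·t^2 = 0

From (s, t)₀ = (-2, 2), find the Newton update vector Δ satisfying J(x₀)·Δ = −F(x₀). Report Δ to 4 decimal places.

At (-2, 2): F = (-15.0000, 0.0000).
Jacobian J = [[5·t, 5·s + 4], [2·s·t + t^2, s^2 + 2·s·t]].
At the point, J = [[10.0000, -6.0000], [-4.0000, -4.0000]] (det J = -64.0000).
Solving J·Δ = −F gives Δ = (0.9375, -0.9375).

(0.9375, -0.9375)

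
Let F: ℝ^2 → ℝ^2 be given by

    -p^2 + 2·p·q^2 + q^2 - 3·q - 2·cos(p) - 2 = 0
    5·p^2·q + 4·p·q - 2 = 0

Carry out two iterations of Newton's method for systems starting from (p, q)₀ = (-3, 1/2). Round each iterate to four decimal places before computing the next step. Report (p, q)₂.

At (-3, 1/2): F = (-11.770015, 14.5000).
Jacobian J = [[-2·p + 2·q^2 + 2·sin(p), 4·p·q + 2·q - 3], [10·p·q + 4·q, 5·p^2 + 4·p]].
At the point, J = [[6.217760, -8.0000], [-13.0000, 33.0000]] (det J = 101.186079).
Solving J·Δ = −F gives Δ = (2.6922, 0.6212).
Then the next iterate is (p, q)₁ = (-0.3078, 1.1212).
Round to (-0.3078, 1.1212) and repeat: F = (-6.881120, -2.849304), J = [[2.523853, -2.138021], [1.033746, -0.757496]].
Δ = (2.9476, 0.2611), so (p, q)₂ = (2.6398, 1.3823).

(2.6398, 1.3823)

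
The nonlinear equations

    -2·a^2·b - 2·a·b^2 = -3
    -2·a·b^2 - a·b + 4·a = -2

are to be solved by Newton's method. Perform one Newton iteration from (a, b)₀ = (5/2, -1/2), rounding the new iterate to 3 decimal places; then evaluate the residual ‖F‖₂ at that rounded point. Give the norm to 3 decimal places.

3.735

At (5/2, -1/2): F = (8.000, 12.000).
Jacobian J = [[-4·a·b - 2·b^2, -2·a^2 - 4·a·b], [-2·b^2 - b + 4, -4·a·b - a]].
At the point, J = [[4.500, -7.500], [4.000, 2.500]] (det J = 41.250).
Solving J·Δ = −F gives Δ = (-2.667, -0.533).
Then the next iterate is (a, b)₁ = (-0.167, -1.033).
Re-evaluating at (-0.167, -1.033): F = (3.41403, 1.51590), so ‖F‖₂ = 3.735.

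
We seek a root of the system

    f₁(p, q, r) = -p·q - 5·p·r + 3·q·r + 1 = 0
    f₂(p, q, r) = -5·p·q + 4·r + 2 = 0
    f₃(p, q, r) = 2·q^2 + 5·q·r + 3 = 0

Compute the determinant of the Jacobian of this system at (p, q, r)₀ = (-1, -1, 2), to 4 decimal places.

J = [[-q - 5·r, -p + 3·r, -5·p + 3·q], [-5·q, -5·p, 4], [0, 4·q + 5·r, 5·q]].
At the point, J = [[-9.0000, 7.0000, 2.0000], [5.0000, 5.0000, 4.0000], [0.0000, 6.0000, -5.0000]].
det J = 676.0000.

676.0000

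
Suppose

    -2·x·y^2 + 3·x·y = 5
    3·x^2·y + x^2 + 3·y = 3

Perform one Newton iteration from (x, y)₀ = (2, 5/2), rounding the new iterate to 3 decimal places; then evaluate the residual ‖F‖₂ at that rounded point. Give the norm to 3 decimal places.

At (2, 5/2): F = (-15.000, 38.500).
Jacobian J = [[-2·y^2 + 3·y, -4·x·y + 3·x], [6·x·y + 2·x, 3·x^2 + 3]].
At the point, J = [[-5.000, -14.000], [34.000, 15.000]] (det J = 401.000).
Solving J·Δ = −F gives Δ = (-0.783, -0.792).
Then the next iterate is (x, y)₁ = (1.217, 1.708).
Re-evaluating at (1.217, 1.708): F = (-5.86471, 11.19419), so ‖F‖₂ = 12.637.

12.637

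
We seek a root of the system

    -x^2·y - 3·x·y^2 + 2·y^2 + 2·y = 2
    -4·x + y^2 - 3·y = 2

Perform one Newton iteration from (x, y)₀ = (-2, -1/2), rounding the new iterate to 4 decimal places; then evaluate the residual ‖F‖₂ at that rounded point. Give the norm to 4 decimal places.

At (-2, -1/2): F = (1.0000, 7.7500).
Jacobian J = [[-2·x·y - 3·y^2, -x^2 - 6·x·y + 4·y + 2], [-4, 2·y - 3]].
At the point, J = [[-2.7500, -10.0000], [-4.0000, -4.0000]] (det J = -29.0000).
Solving J·Δ = −F gives Δ = (2.5345, -0.5970).
Then the next iterate is (x, y)₁ = (0.5345, -1.0970).
Re-evaluating at (0.5345, -1.0970): F = (-3.403446, 0.356409), so ‖F‖₂ = 3.4221.

3.4221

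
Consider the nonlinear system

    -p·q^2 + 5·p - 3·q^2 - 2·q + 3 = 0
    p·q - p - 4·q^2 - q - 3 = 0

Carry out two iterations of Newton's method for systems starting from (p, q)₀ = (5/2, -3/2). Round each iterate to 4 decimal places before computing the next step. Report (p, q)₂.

At (5/2, -3/2): F = (6.1250, -16.7500).
Jacobian J = [[-q^2 + 5, -2·p·q - 6·q - 2], [q - 1, p - 8·q - 1]].
At the point, J = [[2.7500, 14.5000], [-2.5000, 13.5000]] (det J = 73.3750).
Solving J·Δ = −F gives Δ = (-4.4370, 0.4191).
Then the next iterate is (p, q)₁ = (-1.9370, -1.0809).
Round to (-1.9370, -1.0809) and repeat: F = (-5.765151, -2.561776), J = [[3.831655, 0.297993], [-2.0809, 5.7102]].
Δ = (1.4292, 0.9695), so (p, q)₂ = (-0.5078, -0.1114).

(-0.5078, -0.1114)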